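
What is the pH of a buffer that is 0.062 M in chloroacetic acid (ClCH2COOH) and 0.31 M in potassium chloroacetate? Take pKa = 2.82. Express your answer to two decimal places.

pH = 3.52

Using pH = pKa + log([base]/[acid]) with [base]/[acid] = 0.31/0.062:
pH = 2.82 + (+0.699) = 3.52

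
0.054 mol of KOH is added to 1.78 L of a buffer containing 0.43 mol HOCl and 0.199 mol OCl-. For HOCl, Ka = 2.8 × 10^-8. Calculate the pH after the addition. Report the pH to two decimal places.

pH = 7.38

OH- converts HOCl to OCl-: HOCl → 0.376 mol, OCl- → 0.253 mol.
pKa = −log(2.8 × 10^-8) = 7.553
pH = pKa + log(n_OCl-/n_HOCl) = 7.553 + log(0.253/0.376) = 7.553 + (-0.172)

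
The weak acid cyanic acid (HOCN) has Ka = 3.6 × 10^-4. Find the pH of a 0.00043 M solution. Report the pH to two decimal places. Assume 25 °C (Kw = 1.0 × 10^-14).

pH = 3.60

HOCN ⇌ OCN- + H+
From the ICE table, Ka = x²/(0.00043 − x) = 3.6 × 10^-4.
x is not negligible relative to C₀; solve x² + 0.00036·x − 1.55e-07 = 0.
x = (−Ka + √(Ka² + 4·Ka·C₀))/2 = 2.53 × 10^-4 M
pH = −log[H+] = −log(2.53 × 10^-4) = 3.60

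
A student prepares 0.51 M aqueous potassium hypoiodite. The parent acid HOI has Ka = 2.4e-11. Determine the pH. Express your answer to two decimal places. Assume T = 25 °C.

pH = 12.16

OI- is the conjugate base of the weak acid HOI.
Kb = Kw/Ka = 1.0×10^-14 / 2.4 × 10^-11 = 4.17 × 10^-4
Let x = [OH-] at equilibrium. Kb = x²/(0.51 − x).
Neglecting x in the denominator: x = √(4.17 × 10^-4 × 0.51) = 1.46 × 10^-2 M
(x/C₀ = 2.9% < 5%, so the approximation holds.)
pOH = −log(1.46 × 10^-2) = 1.84; pH = 14.00 − 1.84 = 12.16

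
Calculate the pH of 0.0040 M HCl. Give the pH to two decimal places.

HCl is a strong acid and dissociates completely, so [H+] = 0.0040 M.
pH = -log(0.004) = 2.40

pH = 2.40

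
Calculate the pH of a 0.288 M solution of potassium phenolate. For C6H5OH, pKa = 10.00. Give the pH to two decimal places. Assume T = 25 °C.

pH = 11.73

C6H5O- is the conjugate base of the weak acid C6H5OH.
Ka = 10^(−10.00) = 1.00 × 10^-10
Kb = Kw/Ka = 1.0×10^-14 / 1.00 × 10^-10 = 1.00 × 10^-4
Let x = [OH-] at equilibrium. Kb = x²/(0.288 − x).
Neglecting x in the denominator: x = √(1.00 × 10^-4 × 0.288) = 5.37 × 10^-3 M
pOH = 2.27, so pH = 14.00 − pOH = 11.73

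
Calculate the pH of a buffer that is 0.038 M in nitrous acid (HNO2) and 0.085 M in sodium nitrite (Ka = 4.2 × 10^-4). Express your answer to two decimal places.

pKa = −log(4.2 × 10^-4) = 3.377
Henderson–Hasselbalch: pH = pKa + log([NO2-]/[HNO2]) = 3.377 + log(0.085/0.038)
pH = 3.377 + (+0.350) = 3.73

pH = 3.73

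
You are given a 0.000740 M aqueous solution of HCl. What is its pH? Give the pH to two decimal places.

HCl is a strong acid and dissociates completely, so [H+] = 0.000740 M.
pH = -log(0.00074) = 3.13

pH = 3.13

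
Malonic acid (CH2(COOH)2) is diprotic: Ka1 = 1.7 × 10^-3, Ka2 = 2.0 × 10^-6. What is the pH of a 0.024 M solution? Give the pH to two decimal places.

pH = 2.25

Ka1 ≫ Ka2, so treat the first dissociation as the only significant source of H+.
Ka1 = x²/(0.024 − x) = 1.7 × 10^-3
Solving the quadratic: x = (−Ka1 + √(Ka1² + 4·Ka1·C₀))/2 = 5.59 × 10^-3 M
pH = −log(5.59 × 10^-3) = 2.25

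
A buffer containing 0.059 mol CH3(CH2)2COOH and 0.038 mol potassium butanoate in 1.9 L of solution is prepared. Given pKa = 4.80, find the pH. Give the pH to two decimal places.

pH = 4.61

pH = pKa + log([A⁻]/[HA]) = 4.80 + log(0.038/0.059)
pH = 4.80 + (-0.191) = 4.61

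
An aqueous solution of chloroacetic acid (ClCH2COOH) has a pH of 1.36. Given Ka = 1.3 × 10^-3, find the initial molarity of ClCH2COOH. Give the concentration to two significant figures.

C₀ = 1.5 M

[H+] = 10^(-1.36) = 4.37 × 10^-2 M = x
Ka = x²/(C₀ − x) ⇒ C₀ = x + x²/Ka
C₀ = 4.37 × 10^-2 + (4.37 × 10^-2)²/(1.3 × 10^-3) = 1.51 M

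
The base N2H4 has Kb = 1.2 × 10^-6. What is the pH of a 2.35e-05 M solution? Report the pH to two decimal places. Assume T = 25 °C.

pH = 8.68

N2H4 + H2O ⇌ N2H5+ + OH-
From the ICE table, Kb = [OH-]²/(2.35e-05 − [OH-]) = 1.2 × 10^-6.
[OH-] is not negligible relative to C₀; solve [OH-]² + 1.2e-06·[OH-] − 2.82e-11 = 0.
[OH-] = [−1.2e-06 + √(1.2e-06² + 1.13e-10)]/2 = 4.74 × 10^-6 M
pOH = −log(4.74 × 10^-6) = 5.32; pH = 14.00 − 5.32 = 8.68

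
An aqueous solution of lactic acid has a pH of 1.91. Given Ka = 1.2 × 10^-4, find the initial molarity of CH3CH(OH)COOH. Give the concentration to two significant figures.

C₀ = 1.3 M

[H+] = 10^(-1.91) = 1.23 × 10^-2 M = x
Ka = x²/(C₀ − x) ⇒ C₀ = x + x²/Ka
C₀ = 1.23 × 10^-2 + (1.23 × 10^-2)²/(1.2 × 10^-4) = 1.27 M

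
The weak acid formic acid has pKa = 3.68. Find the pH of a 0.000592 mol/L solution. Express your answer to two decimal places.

pH = 3.58

HCOOH ⇌ HCOO- + H+
Ka = 10^(−3.68) = 2.09 × 10^-4
Let x = [H+] at equilibrium. Ka = x²/(0.000592 − x).
x is not negligible relative to C₀; solve x² + 0.000209·x − 1.24e-07 = 0.
x = (−Ka + √(Ka² + 4·Ka·C₀))/2 = 2.62 × 10^-4 M
pH = −log[H+] = −log(2.62 × 10^-4) = 3.58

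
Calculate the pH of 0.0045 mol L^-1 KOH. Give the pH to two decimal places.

KOH is a strong base; [OH-] = 0.0045 M.
pOH = -log(0.0045) = 2.35
pH = 14.00 - 2.35 = 11.65

pH = 11.65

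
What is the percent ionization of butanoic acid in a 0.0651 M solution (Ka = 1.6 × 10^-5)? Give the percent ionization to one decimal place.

1.6%

CH3(CH2)2COOH ⇌ CH3(CH2)2COO- + H+; let x = [H+] at equilibrium.
x ≈ √(Ka·C₀) = √(1.6 × 10^-5 × 0.0651) = 1.02 × 10^-3 M
% ionization = x/C₀ × 100% = 1.02 × 10^-3/0.0651 × 100% = 1.6%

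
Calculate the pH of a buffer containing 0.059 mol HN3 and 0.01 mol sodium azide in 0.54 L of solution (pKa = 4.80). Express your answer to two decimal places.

pH = 4.03

Henderson–Hasselbalch: pH = pKa + log([N3-]/[HN3]) = 4.80 + log(0.01/0.059)
pH = 4.80 + (-0.771) = 4.03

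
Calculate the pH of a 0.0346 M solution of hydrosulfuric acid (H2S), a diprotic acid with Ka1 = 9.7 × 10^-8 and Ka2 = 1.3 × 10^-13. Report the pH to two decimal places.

Since Ka1 ≫ Ka2, the first ionization dominates [H+].
Ka1 = x²/(0.0346 − x) = 9.7 × 10^-8
x ≈ √(9.7 × 10^-8 × 0.0346) = 5.79 × 10^-5 M
pH = −log(5.79 × 10^-5) = 4.24

pH = 4.24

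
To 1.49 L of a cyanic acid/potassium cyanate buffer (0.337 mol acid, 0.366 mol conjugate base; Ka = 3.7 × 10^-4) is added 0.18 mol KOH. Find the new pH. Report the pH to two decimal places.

pH = 3.97

After neutralization: n(HOCN) = 0.157 mol, n(OCN-) = 0.546 mol.
pKa = −log(3.7 × 10^-4) = 3.432
Henderson–Hasselbalch with mole ratio 0.546/0.157: pH = 3.432 + (+0.541)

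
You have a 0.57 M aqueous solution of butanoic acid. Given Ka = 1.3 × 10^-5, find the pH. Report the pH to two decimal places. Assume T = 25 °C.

pH = 2.57

CH3(CH2)2COOH ⇌ CH3(CH2)2COO- + H+
Let x = [H+] at equilibrium. Ka = x²/(0.57 − x).
Assume x ≪ 0.57: x ≈ √(1.3 × 10^-5 × 0.57) = 2.72 × 10^-3 M
Check: 0.48% ionized — well under 5%, approximation valid.
pH = −log(2.72 × 10^-3) = 2.57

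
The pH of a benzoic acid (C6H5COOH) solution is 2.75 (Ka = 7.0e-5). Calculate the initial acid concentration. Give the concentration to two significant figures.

C₀ = 4.7 × 10^-2 M

[H+] = 10^(-2.75) = 1.78 × 10^-3 M = x
Ka = x²/(C₀ − x) ⇒ C₀ = x + x²/Ka
C₀ = 1.78 × 10^-3 + (1.78 × 10^-3)²/(7.0 × 10^-5) = 4.70 × 10^-2 M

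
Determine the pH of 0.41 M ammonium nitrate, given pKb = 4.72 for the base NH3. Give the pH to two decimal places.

pH = 4.83

NH4+ is the conjugate acid of the weak base NH3.
Kb = 10^(−4.72) = 1.91 × 10^-5
Ka = Kw/Kb = 1.0×10^-14 / 1.91 × 10^-5 = 5.24 × 10^-10
From the ICE table, Ka = x²/(0.41 − x) = 5.24 × 10^-10.
Assume x ≪ 0.41: x ≈ √(5.24 × 10^-10 × 0.41) = 1.47 × 10^-5 M
pH = −log[H+] = −log(1.47 × 10^-5) = 4.83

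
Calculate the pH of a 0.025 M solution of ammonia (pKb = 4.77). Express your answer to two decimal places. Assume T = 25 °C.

pH = 10.81

NH3 + H2O ⇌ NH4+ + OH-
Kb = 10^(−4.77) = 1.70 × 10^-5
From the ICE table, Kb = x²/(0.025 − x) = 1.70 × 10^-5.
Assume x ≪ 0.025: x ≈ √(1.70 × 10^-5 × 0.025) = 6.52 × 10^-4 M
Check: 2.6% ionized — well under 5%, approximation valid.
pOH = −log(6.52 × 10^-4) = 3.19; pH = 14.00 − 3.19 = 10.81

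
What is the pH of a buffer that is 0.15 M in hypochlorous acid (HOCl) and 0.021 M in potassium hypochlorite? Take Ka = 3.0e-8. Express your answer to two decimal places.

pH = 6.67

pKa = −log(3.0 × 10^-8) = 7.523
Henderson–Hasselbalch: pH = pKa + log([OCl-]/[HOCl]) = 7.523 + log(0.021/0.15)
pH = 7.523 + (-0.854) = 6.67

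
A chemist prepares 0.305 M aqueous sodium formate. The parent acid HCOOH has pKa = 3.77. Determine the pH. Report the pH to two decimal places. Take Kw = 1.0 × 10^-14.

pH = 8.63

HCOO- is the conjugate base of the weak acid HCOOH.
Ka = 10^(−3.77) = 1.70 × 10^-4
Kb = Kw/Ka = 1.0×10^-14 / 1.70 × 10^-4 = 5.88 × 10^-11
From the ICE table, Kb = [OH-]²/(0.305 − [OH-]) = 5.88 × 10^-11.
Since Kb ≪ C₀, [OH-] ≈ √(Kb·C₀) = 4.23 × 10^-6 M.
Check: 0.0014% ionized — well under 5%, approximation valid.
pOH = 5.37, so pH = 14.00 − pOH = 8.63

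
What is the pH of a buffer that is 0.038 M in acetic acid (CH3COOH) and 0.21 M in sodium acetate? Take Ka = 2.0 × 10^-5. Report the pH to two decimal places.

pH = 5.44

pKa = −log(2.0 × 10^-5) = 4.699
Henderson–Hasselbalch: pH = pKa + log([CH3COO-]/[CH3COOH]) = 4.699 + log(0.21/0.038)
pH = 4.699 + (+0.742) = 5.44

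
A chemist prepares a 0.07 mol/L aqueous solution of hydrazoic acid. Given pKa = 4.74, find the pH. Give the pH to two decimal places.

pH = 2.95

HN3 ⇌ N3- + H+
Ka = 10^(−4.74) = 1.82 × 10^-5
From the ICE table, Ka = x²/(0.07 − x) = 1.82 × 10^-5.
Since Ka ≪ C₀, x ≈ √(Ka·C₀) = 1.13 × 10^-3 M.
(x/C₀ = 1.6% < 5%, so the approximation holds.)
pH = −log(1.13 × 10^-3) = 2.95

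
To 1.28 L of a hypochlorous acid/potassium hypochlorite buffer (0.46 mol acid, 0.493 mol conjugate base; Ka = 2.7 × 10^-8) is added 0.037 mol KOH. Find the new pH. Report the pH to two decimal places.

pH = 7.67

After neutralization: n(HOCl) = 0.423 mol, n(OCl-) = 0.53 mol.
pKa = −log(2.7 × 10^-8) = 7.569
Henderson–Hasselbalch with mole ratio 0.53/0.423: pH = 7.569 + (+0.098)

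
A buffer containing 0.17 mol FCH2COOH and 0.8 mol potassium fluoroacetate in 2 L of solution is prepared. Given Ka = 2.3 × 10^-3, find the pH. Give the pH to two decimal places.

pH = 3.31

pKa = −log(2.3 × 10^-3) = 2.638
pH = pKa + log([A⁻]/[HA]) = 2.638 + log(0.8/0.17)
pH = 2.638 + (+0.673) = 3.31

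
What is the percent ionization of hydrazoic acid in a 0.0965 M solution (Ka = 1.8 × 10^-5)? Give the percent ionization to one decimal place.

1.4%

HN3 ⇌ N3- + H+; let x = [H+] at equilibrium.
x ≈ √(Ka·C₀) = √(1.8 × 10^-5 × 0.0965) = 1.32 × 10^-3 M
% ionization = x/C₀ × 100% = 1.32 × 10^-3/0.0965 × 100% = 1.4%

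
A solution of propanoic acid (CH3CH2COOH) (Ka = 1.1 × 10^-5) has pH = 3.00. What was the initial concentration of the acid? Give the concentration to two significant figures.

[H+] = 10^(-3.00) = 1.00 × 10^-3 M = x
Ka = x²/(C₀ − x) ⇒ C₀ = x + x²/Ka
C₀ = 1.00 × 10^-3 + (1.00 × 10^-3)²/(1.1 × 10^-5) = 9.19 × 10^-2 M

C₀ = 9.2 × 10^-2 M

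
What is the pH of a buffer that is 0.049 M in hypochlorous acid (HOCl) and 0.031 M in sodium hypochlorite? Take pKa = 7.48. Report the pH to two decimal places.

pH = pKa + log([A⁻]/[HA]) = 7.48 + log(0.031/0.049)
pH = 7.48 + (-0.199) = 7.28

pH = 7.28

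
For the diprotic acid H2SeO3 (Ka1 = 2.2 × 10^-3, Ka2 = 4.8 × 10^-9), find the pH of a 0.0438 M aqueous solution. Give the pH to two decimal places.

Ka1 ≫ Ka2, so treat the first dissociation as the only significant source of H+.
Ka1 = x²/(0.0438 − x) = 2.2 × 10^-3
Solving the quadratic: x = (−Ka1 + √(Ka1² + 4·Ka1·C₀))/2 = 8.78 × 10^-3 M
pH = −log(8.78 × 10^-3) = 2.06

pH = 2.06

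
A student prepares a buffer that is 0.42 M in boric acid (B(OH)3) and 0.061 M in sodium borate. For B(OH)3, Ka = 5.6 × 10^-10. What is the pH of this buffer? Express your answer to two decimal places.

pKa = −log(5.6 × 10^-10) = 9.252
pH = pKa + log([A⁻]/[HA]) = 9.252 + log(0.061/0.42)
pH = 9.252 + (-0.838) = 8.41

pH = 8.41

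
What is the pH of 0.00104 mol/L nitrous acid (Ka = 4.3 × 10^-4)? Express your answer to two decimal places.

HNO2 ⇌ NO2- + H+
Ka = [H+]²/(0.00104 − [H+]) = 4.3 × 10^-4
[H+] is not negligible relative to C₀; solve [H+]² + 0.00043·[H+] − 4.47e-07 = 0.
[H+] = [−0.00043 + √(0.00043² + 1.79e-06)]/2 = 4.87 × 10^-4 M
pH = −log(4.87 × 10^-4) = 3.31

pH = 3.31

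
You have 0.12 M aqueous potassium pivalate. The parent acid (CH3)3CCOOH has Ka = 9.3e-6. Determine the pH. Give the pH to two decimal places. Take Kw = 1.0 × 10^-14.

pH = 9.06

(CH3)3CCOO- is the conjugate base of the weak acid (CH3)3CCOOH.
Kb = Kw/Ka = 1.0×10^-14 / 9.3 × 10^-6 = 1.08 × 10^-9
Kb = x²/(0.12 − x) = 1.08 × 10^-9
Neglecting x in the denominator: x = √(1.08 × 10^-9 × 0.12) = 1.14 × 10^-5 M
(x/C₀ = 0.0095% < 5%, so the approximation holds.)
pOH = −log(1.14 × 10^-5) = 4.94; pH = 14.00 − 4.94 = 9.06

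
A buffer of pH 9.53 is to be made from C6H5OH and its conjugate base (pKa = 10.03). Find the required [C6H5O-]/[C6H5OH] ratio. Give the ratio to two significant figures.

ratio = 0.32

pH = pKa + log(r) ⇒ log(r) = 9.53 − 10.03 = -0.50
r = [C6H5O-]/[C6H5OH] = 10^(-0.50) = 0.316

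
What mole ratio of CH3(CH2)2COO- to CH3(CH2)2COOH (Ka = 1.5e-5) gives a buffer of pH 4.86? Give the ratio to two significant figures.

ratio = 1.1

pKa = -log(1.5 × 10^-5) = 4.824
pH = pKa + log(r) ⇒ log(r) = 4.86 − 4.824 = +0.036
r = [CH3(CH2)2COO-]/[CH3(CH2)2COOH] = 10^(+0.036) = 1.09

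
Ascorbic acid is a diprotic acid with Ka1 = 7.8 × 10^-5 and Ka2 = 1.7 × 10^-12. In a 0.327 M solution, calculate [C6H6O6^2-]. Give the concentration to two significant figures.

First ionization gives [H+] ≈ [HC6H6O6-] = 5.05 × 10^-3 M.
Second step: Ka2 = [H+][C6H6O6^2-]/[HC6H6O6-] ≈ [C6H6O6^2-] (since [H+] ≈ [HC6H6O6-]).
So [C6H6O6^2-] ≈ Ka2.

1.7 × 10^-12 M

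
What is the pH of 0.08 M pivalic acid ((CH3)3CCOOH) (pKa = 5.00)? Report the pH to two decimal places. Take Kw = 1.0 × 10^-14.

(CH3)3CCOOH ⇌ (CH3)3CCOO- + H+
Ka = 10^(−5.00) = 1.00 × 10^-5
From the ICE table, Ka = x²/(0.08 − x) = 1.00 × 10^-5.
Neglecting x in the denominator: x = √(1.00 × 10^-5 × 0.08) = 8.94 × 10^-4 M
Check: 1.1% ionized — well under 5%, approximation valid.
pH = −log(8.94 × 10^-4) = 3.05

pH = 3.05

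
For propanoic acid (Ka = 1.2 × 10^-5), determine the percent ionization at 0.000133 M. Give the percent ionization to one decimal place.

25.9%

CH3CH2COOH ⇌ CH3CH2COO- + H+; let x = [H+] at equilibrium.
Ka = x²/(C₀ − x); solving the quadratic gives x = 3.44 × 10^-5 M.
% ionization = x/C₀ × 100% = 3.44 × 10^-5/0.000133 × 100% = 25.9%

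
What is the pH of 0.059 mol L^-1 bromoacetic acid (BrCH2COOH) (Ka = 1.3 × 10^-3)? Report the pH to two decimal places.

BrCH2COOH ⇌ BrCH2COO- + H+
Ka = [H+]²/(0.059 − [H+]) = 1.3 × 10^-3
[H+] is not negligible relative to C₀; solve [H+]² + 0.0013·[H+] − 7.67e-05 = 0.
[H+] = (−Ka + √(Ka² + 4·Ka·C₀))/2 = 8.13 × 10^-3 M
pH = −log(8.13 × 10^-3) = 2.09

pH = 2.09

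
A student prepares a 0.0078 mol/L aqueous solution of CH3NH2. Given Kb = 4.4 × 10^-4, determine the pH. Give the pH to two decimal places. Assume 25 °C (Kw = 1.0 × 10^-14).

CH3NH2 + H2O ⇌ CH3NH3+ + OH-
Let x = [OH-] at equilibrium. Kb = x²/(0.0078 − x).
The 5% rule fails; solving x² + Kb·x − Kb·C₀ = 0 exactly:
x = (−Kb + √(Kb² + 4·Kb·C₀))/2 = 1.65 × 10^-3 M
pOH = −log(1.65 × 10^-3) = 2.78; pH = 14.00 − 2.78 = 11.22

pH = 11.22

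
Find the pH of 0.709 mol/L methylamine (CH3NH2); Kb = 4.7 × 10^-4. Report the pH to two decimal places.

CH3NH2 + H2O ⇌ CH3NH3+ + OH-
From the ICE table, Kb = x²/(0.709 − x) = 4.7 × 10^-4.
Assume x ≪ 0.709: x ≈ √(4.7 × 10^-4 × 0.709) = 1.83 × 10^-2 M
(x/C₀ = 2.6% < 5%, so the approximation holds.)
pOH = −log(1.83 × 10^-2) = 1.74; pH = 14.00 − 1.74 = 12.26

pH = 12.26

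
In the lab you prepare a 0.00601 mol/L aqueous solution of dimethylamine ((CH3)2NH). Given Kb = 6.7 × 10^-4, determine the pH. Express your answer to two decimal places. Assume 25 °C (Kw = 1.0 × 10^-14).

pH = 11.23

(CH3)2NH + H2O ⇌ (CH3)2NH2+ + OH-
Kb = [OH-]²/(0.00601 − [OH-]) = 6.7 × 10^-4
The 5% rule fails; solving [OH-]² + Kb·[OH-] − Kb·C₀ = 0 exactly:
[OH-] = [−0.00067 + √(0.00067² + 1.61e-05)]/2 = 1.70 × 10^-3 M
pOH = −log(1.70 × 10^-3) = 2.77; pH = 14.00 − 2.77 = 11.23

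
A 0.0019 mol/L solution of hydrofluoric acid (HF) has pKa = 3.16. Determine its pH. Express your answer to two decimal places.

HF ⇌ F- + H+
Ka = 10^(−3.16) = 6.92 × 10^-4
Ka = [H+]²/(0.0019 − [H+]) = 6.92 × 10^-4
The 5% rule fails; solving [H+]² + Ka·[H+] − Ka·C₀ = 0 exactly:
[H+] = [−0.000692 + √(0.000692² + 5.26e-06)]/2 = 8.52 × 10^-4 M
pH = −log(8.52 × 10^-4) = 3.07

pH = 3.07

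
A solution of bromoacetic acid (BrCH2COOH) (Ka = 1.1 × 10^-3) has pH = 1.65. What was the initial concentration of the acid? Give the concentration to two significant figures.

C₀ = 4.8 × 10^-1 M

[H+] = 10^(-1.65) = 2.24 × 10^-2 M = x
Ka = x²/(C₀ − x) ⇒ C₀ = x + x²/Ka
C₀ = 2.24 × 10^-2 + (2.24 × 10^-2)²/(1.1 × 10^-3) = 4.79 × 10^-1 M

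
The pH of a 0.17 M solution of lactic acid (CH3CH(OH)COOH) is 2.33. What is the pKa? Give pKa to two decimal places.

[H+] = 10^(-2.33) = 4.68 × 10^-3 M
At equilibrium [HA] = 0.17 − 4.68 × 10^-3 = 1.65 × 10^-1 M
Ka = [H+][A-]/[HA] = (4.68 × 10^-3)² / 1.65 × 10^-1 = 1.33 × 10^-4
pKa = -log(1.33 × 10^-4) = 3.88

pKa = 3.88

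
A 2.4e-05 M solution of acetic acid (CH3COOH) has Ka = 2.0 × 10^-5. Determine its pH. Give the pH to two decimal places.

pH = 4.85

CH3COOH ⇌ CH3COO- + H+
From the ICE table, Ka = [H+]²/(2.4e-05 − [H+]) = 2.0 × 10^-5.
The 5% rule fails; solving [H+]² + Ka·[H+] − Ka·C₀ = 0 exactly:
[H+] = (−Ka + √(Ka² + 4·Ka·C₀))/2 = 1.41 × 10^-5 M
pH = −log[H+] = −log(1.41 × 10^-5) = 4.85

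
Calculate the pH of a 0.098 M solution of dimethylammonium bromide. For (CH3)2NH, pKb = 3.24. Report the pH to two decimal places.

(CH3)2NH2+ is the conjugate acid of the weak base (CH3)2NH.
Kb = 10^(−3.24) = 5.75 × 10^-4
Ka = Kw/Kb = 1.0×10^-14 / 5.75 × 10^-4 = 1.74 × 10^-11
From the ICE table, Ka = x²/(0.098 − x) = 1.74 × 10^-11.
Assume x ≪ 0.098: x ≈ √(1.74 × 10^-11 × 0.098) = 1.31 × 10^-6 M
pH = −log(1.31 × 10^-6) = 5.88

pH = 5.88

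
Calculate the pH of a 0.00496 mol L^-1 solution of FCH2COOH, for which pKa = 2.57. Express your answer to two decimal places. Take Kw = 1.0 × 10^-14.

pH = 2.59

FCH2COOH ⇌ FCH2COO- + H+
Ka = 10^(−2.57) = 2.69 × 10^-3
Ka = [H+]²/(0.00496 − [H+]) = 2.69 × 10^-3
[H+] is not negligible relative to C₀; solve [H+]² + 0.00269·[H+] − 1.33e-05 = 0.
[H+] = [−0.00269 + √(0.00269² + 5.34e-05)]/2 = 2.55 × 10^-3 M
pH = −log(2.55 × 10^-3) = 2.59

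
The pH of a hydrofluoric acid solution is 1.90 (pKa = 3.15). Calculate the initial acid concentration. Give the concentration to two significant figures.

[H+] = 10^(-1.90) = 1.26 × 10^-2 M = x
Ka = 10^(−3.15) = 7.08 × 10^-4
Ka = x²/(C₀ − x) ⇒ C₀ = x + x²/Ka
C₀ = 1.26 × 10^-2 + (1.26 × 10^-2)²/(7.08 × 10^-4) = 2.37 × 10^-1 M

C₀ = 2.4 × 10^-1 M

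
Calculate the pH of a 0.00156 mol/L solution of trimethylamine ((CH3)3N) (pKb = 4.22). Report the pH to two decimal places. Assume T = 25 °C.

(CH3)3N + H2O ⇌ (CH3)3NH+ + OH-
Kb = 10^(−4.22) = 6.03 × 10^-5
Kb = x²/(0.00156 − x) = 6.03 × 10^-5
Here C₀/Kb ≈ 25.9, so the small-x approximation fails. Use the quadratic:
x = [−6.03e-05 + √(6.03e-05² + 3.76e-07)]/2 = 2.78 × 10^-4 M
pOH = 3.56, so pH = 14.00 − pOH = 10.44

pH = 10.44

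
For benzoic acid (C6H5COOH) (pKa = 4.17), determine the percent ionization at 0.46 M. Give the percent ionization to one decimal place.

C6H5COOH ⇌ C6H5COO- + H+; let x = [H+] at equilibrium.
Ka = 10^(−4.17) = 6.76 × 10^-5
x ≈ √(Ka·C₀) = √(6.76 × 10^-5 × 0.46) = 5.58 × 10^-3 M
% ionization = x/C₀ × 100% = 5.58 × 10^-3/0.46 × 100% = 1.2%

1.2%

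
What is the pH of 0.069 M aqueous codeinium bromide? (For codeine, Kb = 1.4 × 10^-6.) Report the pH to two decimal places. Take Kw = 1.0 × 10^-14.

C18H22NO3+ is the conjugate acid of the weak base C18H21NO3.
Ka = Kw/Kb = 1.0×10^-14 / 1.4 × 10^-6 = 7.14 × 10^-9
From the ICE table, Ka = x²/(0.069 − x) = 7.14 × 10^-9.
Neglecting x in the denominator: x = √(7.14 × 10^-9 × 0.069) = 2.22 × 10^-5 M
(x/C₀ = 0.032% < 5%, so the approximation holds.)
pH = −log(2.22 × 10^-5) = 4.65

pH = 4.65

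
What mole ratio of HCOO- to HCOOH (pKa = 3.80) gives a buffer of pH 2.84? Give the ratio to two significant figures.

ratio = 0.11

pH = pKa + log(r) ⇒ log(r) = 2.84 − 3.80 = -0.96
r = [HCOO-]/[HCOOH] = 10^(-0.96) = 0.11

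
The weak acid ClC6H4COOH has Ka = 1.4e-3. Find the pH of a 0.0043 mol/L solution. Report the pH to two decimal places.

pH = 2.73

ClC6H4COOH ⇌ ClC6H4COO- + H+
Ka = [H+]²/(0.0043 − [H+]) = 1.4 × 10^-3
Here C₀/Ka ≈ 3.07, so the small-[H+] approximation fails. Use the quadratic:
[H+] = (−Ka + √(Ka² + 4·Ka·C₀))/2 = 1.85 × 10^-3 M
pH = −log[H+] = −log(1.85 × 10^-3) = 2.73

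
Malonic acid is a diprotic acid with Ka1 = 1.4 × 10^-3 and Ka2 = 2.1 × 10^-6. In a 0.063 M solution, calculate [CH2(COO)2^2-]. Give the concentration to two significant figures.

2.1 × 10^-6 M

First ionization gives [H+] ≈ [CH2(COOH)COO-] = 8.72 × 10^-3 M.
Second step: Ka2 = [H+][CH2(COO)2^2-]/[CH2(COOH)COO-] ≈ [CH2(COO)2^2-] (since [H+] ≈ [CH2(COOH)COO-]).
So [CH2(COO)2^2-] ≈ Ka2.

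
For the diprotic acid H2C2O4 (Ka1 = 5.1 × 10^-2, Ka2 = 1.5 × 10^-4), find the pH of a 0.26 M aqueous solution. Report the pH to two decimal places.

Since Ka1 ≫ Ka2, the first ionization dominates [H+].
Ka1 = x²/(0.26 − x) = 5.1 × 10^-2
Solving the quadratic: x = (−Ka1 + √(Ka1² + 4·Ka1·C₀))/2 = 9.24 × 10^-2 M
pH = −log(9.24 × 10^-2) = 1.03

pH = 1.03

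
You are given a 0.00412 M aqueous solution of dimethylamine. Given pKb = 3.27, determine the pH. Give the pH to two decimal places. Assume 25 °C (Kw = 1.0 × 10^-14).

pH = 11.09

(CH3)2NH + H2O ⇌ (CH3)2NH2+ + OH-
Kb = 10^(−3.27) = 5.37 × 10^-4
From the ICE table, Kb = [OH-]²/(0.00412 − [OH-]) = 5.37 × 10^-4.
The 5% rule fails; solving [OH-]² + Kb·[OH-] − Kb·C₀ = 0 exactly:
[OH-] = [−0.000537 + √(0.000537² + 8.85e-06)]/2 = 1.24 × 10^-3 M
pOH = −log(1.24 × 10^-3) = 2.91; pH = 14.00 − 2.91 = 11.09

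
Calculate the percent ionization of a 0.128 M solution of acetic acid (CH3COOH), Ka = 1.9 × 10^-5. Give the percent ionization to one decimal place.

CH3COOH ⇌ CH3COO- + H+; let x = [H+] at equilibrium.
x ≈ √(Ka·C₀) = √(1.9 × 10^-5 × 0.128) = 1.56 × 10^-3 M
% ionization = x/C₀ × 100% = 1.56 × 10^-3/0.128 × 100% = 1.2%

1.2%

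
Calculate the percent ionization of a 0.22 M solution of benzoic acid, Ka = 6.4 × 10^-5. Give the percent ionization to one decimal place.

1.7%

C6H5COOH ⇌ C6H5COO- + H+; let x = [H+] at equilibrium.
x ≈ √(Ka·C₀) = √(6.4 × 10^-5 × 0.22) = 3.75 × 10^-3 M
% ionization = x/C₀ × 100% = 3.75 × 10^-3/0.22 × 100% = 1.7%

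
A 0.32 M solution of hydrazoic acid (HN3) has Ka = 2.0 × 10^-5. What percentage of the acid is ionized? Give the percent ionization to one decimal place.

0.8%

HN3 ⇌ N3- + H+; let x = [H+] at equilibrium.
x ≈ √(Ka·C₀) = √(2.0 × 10^-5 × 0.32) = 2.53 × 10^-3 M
Fraction ionized = 2.53 × 10^-3 / 0.32 = 0.0079 → 0.8%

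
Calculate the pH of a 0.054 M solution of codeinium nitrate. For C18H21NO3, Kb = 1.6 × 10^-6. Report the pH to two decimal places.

C18H22NO3+ is the conjugate acid of the weak base C18H21NO3.
Ka = Kw/Kb = 1.0×10^-14 / 1.6 × 10^-6 = 6.25 × 10^-9
Ka = [H+]²/(0.054 − [H+]) = 6.25 × 10^-9
Assume [H+] ≪ 0.054: [H+] ≈ √(6.25 × 10^-9 × 0.054) = 1.84 × 10^-5 M
([H+]/C₀ = 0.034% < 5%, so the approximation holds.)
pH = −log[H+] = −log(1.84 × 10^-5) = 4.74

pH = 4.74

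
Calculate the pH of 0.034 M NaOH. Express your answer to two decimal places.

pH = 12.53

NaOH is a strong base; [OH-] = 0.034 M.
pOH = -log(0.034) = 1.47
pH = 14.00 - 1.47 = 12.53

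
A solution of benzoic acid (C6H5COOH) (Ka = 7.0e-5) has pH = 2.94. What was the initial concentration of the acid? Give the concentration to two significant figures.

C₀ = 2.0 × 10^-2 M

[H+] = 10^(-2.94) = 1.15 × 10^-3 M = x
Ka = x²/(C₀ − x) ⇒ C₀ = x + x²/Ka
C₀ = 1.15 × 10^-3 + (1.15 × 10^-3)²/(7.0 × 10^-5) = 2.00 × 10^-2 M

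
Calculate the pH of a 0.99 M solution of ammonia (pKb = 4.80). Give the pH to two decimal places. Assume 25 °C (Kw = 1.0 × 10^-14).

pH = 11.60

NH3 + H2O ⇌ NH4+ + OH-
Kb = 10^(−4.80) = 1.58 × 10^-5
From the ICE table, Kb = [OH-]²/(0.99 − [OH-]) = 1.58 × 10^-5.
Neglecting [OH-] in the denominator: [OH-] = √(1.58 × 10^-5 × 0.99) = 3.95 × 10^-3 M
([OH-]/C₀ = 0.4% < 5%, so the approximation holds.)
pOH = −log(3.95 × 10^-3) = 2.40; pH = 14.00 − 2.40 = 11.60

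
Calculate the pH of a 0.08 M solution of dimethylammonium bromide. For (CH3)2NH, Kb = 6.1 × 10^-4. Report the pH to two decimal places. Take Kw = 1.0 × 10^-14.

(CH3)2NH2+ is the conjugate acid of the weak base (CH3)2NH.
Ka = Kw/Kb = 1.0×10^-14 / 6.1 × 10^-4 = 1.64 × 10^-11
From the ICE table, Ka = x²/(0.08 − x) = 1.64 × 10^-11.
Since Ka ≪ C₀, x ≈ √(Ka·C₀) = 1.15 × 10^-6 M.
Check: 0.0014% ionized — well under 5%, approximation valid.
pH = −log(1.15 × 10^-6) = 5.94

pH = 5.94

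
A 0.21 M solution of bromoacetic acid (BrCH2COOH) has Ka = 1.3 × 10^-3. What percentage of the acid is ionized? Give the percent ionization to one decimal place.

7.6%

BrCH2COOH ⇌ BrCH2COO- + H+; let x = [H+] at equilibrium.
Ka = x²/(C₀ − x); solving the quadratic gives x = 1.59 × 10^-2 M.
% ionization = x/C₀ × 100% = 1.59 × 10^-2/0.21 × 100% = 7.6%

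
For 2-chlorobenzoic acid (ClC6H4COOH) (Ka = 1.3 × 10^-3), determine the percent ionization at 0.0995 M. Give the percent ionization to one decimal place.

ClC6H4COOH ⇌ ClC6H4COO- + H+; let x = [H+] at equilibrium.
Ka = x²/(C₀ − x); solving the quadratic gives x = 1.07 × 10^-2 M.
% ionization = x/C₀ × 100% = 1.07 × 10^-2/0.0995 × 100% = 10.8%

10.8%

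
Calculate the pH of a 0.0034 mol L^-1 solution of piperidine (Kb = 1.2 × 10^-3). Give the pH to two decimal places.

C5H10NH + H2O ⇌ C5H10NH2+ + OH-
From the ICE table, Kb = x²/(0.0034 − x) = 1.2 × 10^-3.
The 5% rule fails; solving x² + Kb·x − Kb·C₀ = 0 exactly:
x = [−0.0012 + √(0.0012² + 1.63e-05)]/2 = 1.51 × 10^-3 M
pOH = 2.82, so pH = 14.00 − pOH = 11.18

pH = 11.18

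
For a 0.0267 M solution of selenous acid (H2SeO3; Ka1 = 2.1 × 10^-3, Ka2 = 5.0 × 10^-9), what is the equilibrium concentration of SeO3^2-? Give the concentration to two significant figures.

First ionization gives [H+] ≈ [HSeO3-] = 6.51 × 10^-3 M.
Second step: Ka2 = [H+][SeO3^2-]/[HSeO3-] ≈ [SeO3^2-] (since [H+] ≈ [HSeO3-]).
So [SeO3^2-] ≈ Ka2.

5.0 × 10^-9 M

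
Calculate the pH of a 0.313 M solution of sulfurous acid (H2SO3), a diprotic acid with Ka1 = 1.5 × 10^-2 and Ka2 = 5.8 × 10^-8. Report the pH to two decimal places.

pH = 1.21

Since Ka1 ≫ Ka2, the first ionization dominates [H+].
Ka1 = x²/(0.313 − x) = 1.5 × 10^-2
Solving the quadratic: x = (−Ka1 + √(Ka1² + 4·Ka1·C₀))/2 = 6.14 × 10^-2 M
pH = −log(6.14 × 10^-2) = 1.21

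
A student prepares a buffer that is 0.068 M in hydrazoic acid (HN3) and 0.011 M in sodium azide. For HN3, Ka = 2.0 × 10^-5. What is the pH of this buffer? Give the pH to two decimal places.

pH = 3.91

pKa = −log(2.0 × 10^-5) = 4.699
pH = pKa + log([A⁻]/[HA]) = 4.699 + log(0.011/0.068)
pH = 4.699 + (-0.791) = 3.91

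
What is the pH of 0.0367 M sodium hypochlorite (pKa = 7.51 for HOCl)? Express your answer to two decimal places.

OCl- is the conjugate base of the weak acid HOCl.
Ka = 10^(−7.51) = 3.09 × 10^-8
Kb = Kw/Ka = 1.0×10^-14 / 3.09 × 10^-8 = 3.24 × 10^-7
From the ICE table, Kb = x²/(0.0367 − x) = 3.24 × 10^-7.
Since Kb ≪ C₀, x ≈ √(Kb·C₀) = 1.09 × 10^-4 M.
Check: 0.3% ionized — well under 5%, approximation valid.
pOH = −log(1.09 × 10^-4) = 3.96; pH = 14.00 − 3.96 = 10.04

pH = 10.04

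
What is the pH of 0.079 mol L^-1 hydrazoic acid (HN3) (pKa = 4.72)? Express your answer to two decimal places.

HN3 ⇌ N3- + H+
Ka = 10^(−4.72) = 1.91 × 10^-5
From the ICE table, Ka = [H+]²/(0.079 − [H+]) = 1.91 × 10^-5.
Assume [H+] ≪ 0.079: [H+] ≈ √(1.91 × 10^-5 × 0.079) = 1.23 × 10^-3 M
([H+]/C₀ = 1.6% < 5%, so the approximation holds.)
pH = −log(1.23 × 10^-3) = 2.91

pH = 2.91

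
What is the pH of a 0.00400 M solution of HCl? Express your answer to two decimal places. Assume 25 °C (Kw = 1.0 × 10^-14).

pH = 2.40

HCl is a strong acid and dissociates completely, so [H+] = 0.00400 M.
pH = -log(0.004) = 2.40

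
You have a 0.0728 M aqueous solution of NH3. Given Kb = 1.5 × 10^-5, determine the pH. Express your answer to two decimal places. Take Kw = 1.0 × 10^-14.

pH = 11.02

NH3 + H2O ⇌ NH4+ + OH-
Let x = [OH-] at equilibrium. Kb = x²/(0.0728 − x).
Since Kb ≪ C₀, x ≈ √(Kb·C₀) = 1.04 × 10^-3 M.
pOH = 2.98, so pH = 14.00 − pOH = 11.02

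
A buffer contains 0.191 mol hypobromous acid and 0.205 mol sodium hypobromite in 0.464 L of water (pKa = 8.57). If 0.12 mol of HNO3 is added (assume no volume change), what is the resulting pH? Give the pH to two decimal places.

pH = 8.01

After neutralization: n(HOBr) = 0.311 mol, n(OBr-) = 0.085 mol.
Henderson–Hasselbalch with mole ratio 0.085/0.311: pH = 8.57 + (-0.563)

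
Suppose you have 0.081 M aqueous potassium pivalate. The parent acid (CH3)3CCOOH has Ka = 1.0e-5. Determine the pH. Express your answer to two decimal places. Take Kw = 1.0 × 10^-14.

(CH3)3CCOO- is the conjugate base of the weak acid (CH3)3CCOOH.
Kb = Kw/Ka = 1.0×10^-14 / 1.0 × 10^-5 = 1.00 × 10^-9
Kb = [OH-]²/(0.081 − [OH-]) = 1.00 × 10^-9
Since Kb ≪ C₀, [OH-] ≈ √(Kb·C₀) = 9.00 × 10^-6 M.
Check: 0.011% ionized — well under 5%, approximation valid.
pOH = 5.05, so pH = 14.00 − pOH = 8.95

pH = 8.95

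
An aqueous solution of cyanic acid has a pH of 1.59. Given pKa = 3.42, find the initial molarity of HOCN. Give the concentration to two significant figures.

C₀ = 1.8 M

[H+] = 10^(-1.59) = 2.57 × 10^-2 M = x
Ka = 10^(−3.42) = 3.80 × 10^-4
Ka = x²/(C₀ − x) ⇒ C₀ = x + x²/Ka
C₀ = 2.57 × 10^-2 + (2.57 × 10^-2)²/(3.80 × 10^-4) = 1.76 M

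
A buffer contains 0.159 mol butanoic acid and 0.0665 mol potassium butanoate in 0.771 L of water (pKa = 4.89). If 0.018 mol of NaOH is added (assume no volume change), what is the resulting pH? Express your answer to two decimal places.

After neutralization: n(CH3(CH2)2COOH) = 0.141 mol, n(CH3(CH2)2COO-) = 0.0845 mol.
pH = pKa + log(n_CH3(CH2)2COO-/n_CH3(CH2)2COOH) = 4.89 + log(0.0845/0.141) = 4.89 + (-0.222)

pH = 4.67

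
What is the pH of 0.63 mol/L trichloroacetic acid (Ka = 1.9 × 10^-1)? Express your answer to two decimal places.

pH = 0.58

Cl3CCOOH ⇌ Cl3CCOO- + H+
Ka = [H+]²/(0.63 − [H+]) = 1.9 × 10^-1
The 5% rule fails; solving [H+]² + Ka·[H+] − Ka·C₀ = 0 exactly:
[H+] = (−Ka + √(Ka² + 4·Ka·C₀))/2 = 2.64 × 10^-1 M
pH = −log[H+] = −log(2.64 × 10^-1) = 0.58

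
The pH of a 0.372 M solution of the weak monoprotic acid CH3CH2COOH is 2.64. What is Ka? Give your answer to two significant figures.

Ka = 1.4 × 10^-5

[H+] = 10^(-2.64) = 2.29 × 10^-3 M
At equilibrium [HA] = 0.372 − 2.29 × 10^-3 = 3.70 × 10^-1 M
Ka = [H+][A-]/[HA] = (2.29 × 10^-3)² / 3.70 × 10^-1 = 1.4 × 10^-5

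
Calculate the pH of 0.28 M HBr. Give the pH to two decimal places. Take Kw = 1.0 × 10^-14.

HBr is a strong acid and dissociates completely, so [H+] = 0.28 M.
pH = -log(0.28) = 0.55

pH = 0.55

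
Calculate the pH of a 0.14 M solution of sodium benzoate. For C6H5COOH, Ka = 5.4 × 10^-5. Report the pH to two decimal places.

pH = 8.71

C6H5COO- is the conjugate base of the weak acid C6H5COOH.
Kb = Kw/Ka = 1.0×10^-14 / 5.4 × 10^-5 = 1.85 × 10^-10
Let x = [OH-] at equilibrium. Kb = x²/(0.14 − x).
Neglecting x in the denominator: x = √(1.85 × 10^-10 × 0.14) = 5.09 × 10^-6 M
pOH = 5.29, so pH = 14.00 − pOH = 8.71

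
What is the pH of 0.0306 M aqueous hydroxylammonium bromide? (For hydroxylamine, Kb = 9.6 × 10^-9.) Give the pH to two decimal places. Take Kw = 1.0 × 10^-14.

NH3OH+ is the conjugate acid of the weak base NH2OH.
Ka = Kw/Kb = 1.0×10^-14 / 9.6 × 10^-9 = 1.04 × 10^-6
From the ICE table, Ka = x²/(0.0306 − x) = 1.04 × 10^-6.
Assume x ≪ 0.0306: x ≈ √(1.04 × 10^-6 × 0.0306) = 1.78 × 10^-4 M
Check: 0.58% ionized — well under 5%, approximation valid.
pH = −log[H+] = −log(1.78 × 10^-4) = 3.75

pH = 3.75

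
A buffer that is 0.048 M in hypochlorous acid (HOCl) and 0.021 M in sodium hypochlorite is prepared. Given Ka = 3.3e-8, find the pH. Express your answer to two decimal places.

pH = 7.12

pKa = −log(3.3 × 10^-8) = 7.481
pH = pKa + log([A⁻]/[HA]) = 7.481 + log(0.021/0.048)
pH = 7.481 + (-0.359) = 7.12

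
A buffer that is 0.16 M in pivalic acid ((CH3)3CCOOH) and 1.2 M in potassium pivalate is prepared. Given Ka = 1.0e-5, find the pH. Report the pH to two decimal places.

pH = 5.88

pKa = −log(1.0 × 10^-5) = 5.000
Using pH = pKa + log([base]/[acid]) with [base]/[acid] = 1.2/0.16:
pH = 5.000 + (+0.875) = 5.88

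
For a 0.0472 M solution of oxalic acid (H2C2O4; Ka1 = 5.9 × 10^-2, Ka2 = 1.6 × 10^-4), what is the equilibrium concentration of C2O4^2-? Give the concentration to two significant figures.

1.6 × 10^-4 M

First ionization gives [H+] ≈ [HC2O4-] = 3.10 × 10^-2 M.
Second step: Ka2 = [H+][C2O4^2-]/[HC2O4-] ≈ [C2O4^2-] (since [H+] ≈ [HC2O4-]).
So [C2O4^2-] ≈ Ka2.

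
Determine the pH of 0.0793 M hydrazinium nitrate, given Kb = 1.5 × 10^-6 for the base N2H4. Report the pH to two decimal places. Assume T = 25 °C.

pH = 4.64

N2H5+ is the conjugate acid of the weak base N2H4.
Ka = Kw/Kb = 1.0×10^-14 / 1.5 × 10^-6 = 6.67 × 10^-9
Ka = x²/(0.0793 − x) = 6.67 × 10^-9
Neglecting x in the denominator: x = √(6.67 × 10^-9 × 0.0793) = 2.30 × 10^-5 M
(x/C₀ = 0.029% < 5%, so the approximation holds.)
pH = −log[H+] = −log(2.30 × 10^-5) = 4.64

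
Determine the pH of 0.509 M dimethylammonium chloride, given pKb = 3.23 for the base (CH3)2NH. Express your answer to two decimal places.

pH = 5.53

(CH3)2NH2+ is the conjugate acid of the weak base (CH3)2NH.
Kb = 10^(−3.23) = 5.89 × 10^-4
Ka = Kw/Kb = 1.0×10^-14 / 5.89 × 10^-4 = 1.70 × 10^-11
From the ICE table, Ka = [H+]²/(0.509 − [H+]) = 1.70 × 10^-11.
Assume [H+] ≪ 0.509: [H+] ≈ √(1.70 × 10^-11 × 0.509) = 2.94 × 10^-6 M
pH = −log(2.94 × 10^-6) = 5.53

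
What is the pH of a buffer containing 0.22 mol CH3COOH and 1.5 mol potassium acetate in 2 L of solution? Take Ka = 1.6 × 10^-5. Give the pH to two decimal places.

pKa = −log(1.6 × 10^-5) = 4.796
pH = pKa + log([A⁻]/[HA]) = 4.796 + log(1.5/0.22)
pH = 4.796 + (+0.834) = 5.63

pH = 5.63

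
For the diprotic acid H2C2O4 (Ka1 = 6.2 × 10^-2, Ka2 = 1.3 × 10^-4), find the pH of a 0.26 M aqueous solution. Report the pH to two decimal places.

Ka1 ≫ Ka2, so treat the first dissociation as the only significant source of H+.
Ka1 = x²/(0.26 − x) = 6.2 × 10^-2
Solving the quadratic: x = (−Ka1 + √(Ka1² + 4·Ka1·C₀))/2 = 9.97 × 10^-2 M
pH = −log(9.97 × 10^-2) = 1.00

pH = 1.00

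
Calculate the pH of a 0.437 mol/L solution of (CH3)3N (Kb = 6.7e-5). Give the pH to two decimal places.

(CH3)3N + H2O ⇌ (CH3)3NH+ + OH-
Let x = [OH-] at equilibrium. Kb = x²/(0.437 − x).
Assume x ≪ 0.437: x ≈ √(6.7 × 10^-5 × 0.437) = 5.41 × 10^-3 M
pOH = −log(5.41 × 10^-3) = 2.27; pH = 14.00 − 2.27 = 11.73

pH = 11.73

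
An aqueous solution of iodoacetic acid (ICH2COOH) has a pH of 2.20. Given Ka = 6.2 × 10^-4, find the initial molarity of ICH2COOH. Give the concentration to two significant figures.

C₀ = 7.1 × 10^-2 M

[H+] = 10^(-2.20) = 6.31 × 10^-3 M = x
Ka = x²/(C₀ − x) ⇒ C₀ = x + x²/Ka
C₀ = 6.31 × 10^-3 + (6.31 × 10^-3)²/(6.2 × 10^-4) = 7.05 × 10^-2 M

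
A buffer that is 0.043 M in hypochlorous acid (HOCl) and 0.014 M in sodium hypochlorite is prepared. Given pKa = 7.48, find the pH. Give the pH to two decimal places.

Using pH = pKa + log([base]/[acid]) with [base]/[acid] = 0.014/0.043:
pH = 7.48 + (-0.487) = 6.99

pH = 6.99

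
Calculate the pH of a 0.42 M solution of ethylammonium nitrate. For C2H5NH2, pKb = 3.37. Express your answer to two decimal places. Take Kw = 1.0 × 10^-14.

C2H5NH3+ is the conjugate acid of the weak base C2H5NH2.
Kb = 10^(−3.37) = 4.27 × 10^-4
Ka = Kw/Kb = 1.0×10^-14 / 4.27 × 10^-4 = 2.34 × 10^-11
From the ICE table, Ka = x²/(0.42 − x) = 2.34 × 10^-11.
Neglecting x in the denominator: x = √(2.34 × 10^-11 × 0.42) = 3.13 × 10^-6 M
Check: 0.00075% ionized — well under 5%, approximation valid.
pH = −log[H+] = −log(3.13 × 10^-6) = 5.50

pH = 5.50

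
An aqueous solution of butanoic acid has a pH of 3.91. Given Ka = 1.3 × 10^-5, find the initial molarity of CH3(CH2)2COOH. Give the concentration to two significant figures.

[H+] = 10^(-3.91) = 1.23 × 10^-4 M = x
Ka = x²/(C₀ − x) ⇒ C₀ = x + x²/Ka
C₀ = 1.23 × 10^-4 + (1.23 × 10^-4)²/(1.3 × 10^-5) = 1.29 × 10^-3 M

C₀ = 1.3 × 10^-3 M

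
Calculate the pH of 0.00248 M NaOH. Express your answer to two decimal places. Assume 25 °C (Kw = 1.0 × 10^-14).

pH = 11.39

NaOH is a strong base; [OH-] = 0.00248 M.
pOH = -log(0.00248) = 2.61
pH = 14.00 - 2.61 = 11.39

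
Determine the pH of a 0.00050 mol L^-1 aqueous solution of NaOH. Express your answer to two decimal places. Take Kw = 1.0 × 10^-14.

pH = 10.70

NaOH is a strong base; [OH-] = 0.0005 M.
pOH = -log(0.0005) = 3.30
pH = 14.00 - 3.30 = 10.70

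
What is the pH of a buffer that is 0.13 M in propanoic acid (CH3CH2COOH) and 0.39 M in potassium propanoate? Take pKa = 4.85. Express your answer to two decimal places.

Henderson–Hasselbalch: pH = pKa + log([CH3CH2COO-]/[CH3CH2COOH]) = 4.85 + log(0.39/0.13)
pH = 4.85 + (+0.477) = 5.33

pH = 5.33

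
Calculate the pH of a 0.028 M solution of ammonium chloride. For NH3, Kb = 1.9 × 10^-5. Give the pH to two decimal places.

pH = 5.42

NH4+ is the conjugate acid of the weak base NH3.
Ka = Kw/Kb = 1.0×10^-14 / 1.9 × 10^-5 = 5.26 × 10^-10
Ka = [H+]²/(0.028 − [H+]) = 5.26 × 10^-10
Neglecting [H+] in the denominator: [H+] = √(5.26 × 10^-10 × 0.028) = 3.84 × 10^-6 M
pH = −log[H+] = −log(3.84 × 10^-6) = 5.42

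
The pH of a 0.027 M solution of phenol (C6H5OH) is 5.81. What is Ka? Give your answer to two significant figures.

[H+] = 10^(-5.81) = 1.55 × 10^-6 M
At equilibrium [HA] = 0.027 − 1.55 × 10^-6 = 2.70 × 10^-2 M
Ka = [H+][A-]/[HA] = (1.55 × 10^-6)² / 2.70 × 10^-2 = 8.9 × 10^-11

Ka = 8.9 × 10^-11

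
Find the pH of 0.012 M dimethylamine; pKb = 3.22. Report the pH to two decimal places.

(CH3)2NH + H2O ⇌ (CH3)2NH2+ + OH-
Kb = 10^(−3.22) = 6.03 × 10^-4
From the ICE table, Kb = x²/(0.012 − x) = 6.03 × 10^-4.
Here C₀/Kb ≈ 19.9, so the small-x approximation fails. Use the quadratic:
x = [−0.000603 + √(0.000603² + 2.89e-05)]/2 = 2.41 × 10^-3 M
pOH = 2.62, so pH = 14.00 − pOH = 11.38

pH = 11.38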